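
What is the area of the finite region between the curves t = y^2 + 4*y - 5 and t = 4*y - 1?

32/3

Both boundary curves give t as a function of y, so integrate with respect to y. Setting them equal: y^2 - 4 = 0, i.e. (y - 2)*(y + 2) = 0, so they meet at y = -2, 2.
For y in [-2, 2], t = y^2 + 4*y - 5 is on the left; area = ∫[-2,2] (-(y^2 - 4)) dy = 32/3.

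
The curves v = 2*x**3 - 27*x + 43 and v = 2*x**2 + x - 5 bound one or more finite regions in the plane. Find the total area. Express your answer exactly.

Set the curves equal: 2*x**3 - 27*x + 43 = 2*x**2 + x - 5, so 2*x**3 - 2*x**2 - 28*x + 48 = 0, which factors as 2*(x - 3)*(x - 2)*(x + 4) = 0. The curves meet at x = -4, 2, 3.
On [-4, 2], v = 2*x**3 - 27*x + 43 is on top; that piece has area ∫[-4,2] (2*x**3 - 2*x**2 - 28*x + 48) dx = 288.
On [2, 3], v = 2*x**2 + x - 5 is on top; that piece has area ∫[2,3] (-(2*x**3 - 2*x**2 - 28*x + 48)) dx = 13/6.
Total enclosed area = 288 + 13/6 = 1741/6.

1741/6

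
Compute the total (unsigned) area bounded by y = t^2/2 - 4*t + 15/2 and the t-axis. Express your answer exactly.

The curve meets the t-axis where t^2/2 - 4*t + 15/2 = 0, i.e. (t - 5)*(t - 3)/2 = 0, at t = 3, 5.
On [3, 5] the curve lies below the axis; ∫[3,5] (t^2/2 - 4*t + 15/2) dt = -2/3, giving area 2/3.

2/3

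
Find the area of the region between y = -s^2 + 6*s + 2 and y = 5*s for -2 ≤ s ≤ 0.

The difference (-s^2 + 6*s + 2) - (5*s) = -s^2 + s + 2 changes sign at s = -1 inside [-2, 0], so split the integral there.
∫[-2,-1] (-s^2 + s + 2) ds = -11/6; the area of that piece is 11/6.
∫[-1,0] (-s^2 + s + 2) ds = 7/6.
Total area = 11/6 + 7/6 = 3.

3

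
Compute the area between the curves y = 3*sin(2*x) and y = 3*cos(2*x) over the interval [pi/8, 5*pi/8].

On [pi/8, 5*pi/8], (3*sin(2*x)) - (3*cos(2*x)) = 3*sin(2*x) - 3*cos(2*x) is ≥ 0 throughout, so the area is a single integral of |3*sin(2*x) - 3*cos(2*x)|.
∫[pi/8,5*pi/8] (3*sin(2*x) - 3*cos(2*x)) dx = 3*sqrt(2).

3*sqrt(2)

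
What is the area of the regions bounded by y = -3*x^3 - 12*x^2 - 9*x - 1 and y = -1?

Set the curves equal: -3*x^3 - 12*x^2 - 9*x - 1 = -1, so -3*x^3 - 12*x^2 - 9*x = 0, which factors as -3*x*(x + 1)*(x + 3) = 0. The curves meet at x = -3, -1, 0.
On [-3, -1], y = -1 is on top; that piece has area ∫[-3,-1] (-(-3*x^3 - 12*x^2 - 9*x)) dx = 8.
On [-1, 0], y = -3*x^3 - 12*x^2 - 9*x - 1 is on top; that piece has area ∫[-1,0] (-3*x^3 - 12*x^2 - 9*x) dx = 5/4.
Total enclosed area = 8 + 5/4 = 37/4.

37/4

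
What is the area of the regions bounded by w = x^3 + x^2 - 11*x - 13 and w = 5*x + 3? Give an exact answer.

863/6

Set the curves equal: x^3 + x^2 - 11*x - 13 = 5*x + 3, so x^3 + x^2 - 16*x - 16 = 0, which factors as (x - 4)*(x + 1)*(x + 4) = 0. The curves meet at x = -4, -1, 4.
On [-4, -1], w = x^3 + x^2 - 11*x - 13 is on top; that piece has area ∫[-4,-1] (x^3 + x^2 - 16*x - 16) dx = 117/4.
On [-1, 4], w = 5*x + 3 is on top; that piece has area ∫[-1,4] (-(x^3 + x^2 - 16*x - 16)) dx = 1375/12.
Total enclosed area = 117/4 + 1375/12 = 863/6.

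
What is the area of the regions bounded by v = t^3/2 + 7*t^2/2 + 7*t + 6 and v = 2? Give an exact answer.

Set the curves equal: t^3/2 + 7*t^2/2 + 7*t + 6 = 2, so t^3/2 + 7*t^2/2 + 7*t + 4 = 0, which factors as (t + 1)*(t + 2)*(t + 4)/2 = 0. The curves meet at t = -4, -2, -1.
On [-4, -2], v = t^3/2 + 7*t^2/2 + 7*t + 6 is on top; that piece has area ∫[-4,-2] (t^3/2 + 7*t^2/2 + 7*t + 4) dt = 4/3.
On [-2, -1], v = 2 is on top; that piece has area ∫[-2,-1] (-(t^3/2 + 7*t^2/2 + 7*t + 4)) dt = 5/24.
Total enclosed area = 4/3 + 5/24 = 37/24.

37/24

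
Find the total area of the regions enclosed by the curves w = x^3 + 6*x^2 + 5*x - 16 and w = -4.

131/4

Set the curves equal: x^3 + 6*x^2 + 5*x - 16 = -4, so x^3 + 6*x^2 + 5*x - 12 = 0, which factors as (x - 1)*(x + 3)*(x + 4) = 0. The curves meet at x = -4, -3, 1.
On [-4, -3], w = x^3 + 6*x^2 + 5*x - 16 is on top; that piece has area ∫[-4,-3] (x^3 + 6*x^2 + 5*x - 12) dx = 3/4.
On [-3, 1], w = -4 is on top; that piece has area ∫[-3,1] (-(x^3 + 6*x^2 + 5*x - 12)) dx = 32.
Total enclosed area = 3/4 + 32 = 131/4.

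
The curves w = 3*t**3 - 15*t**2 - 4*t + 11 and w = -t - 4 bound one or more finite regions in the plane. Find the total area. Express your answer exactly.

148

Set the curves equal: 3*t**3 - 15*t**2 - 4*t + 11 = -t - 4, so 3*t**3 - 15*t**2 - 3*t + 15 = 0, which factors as 3*(t - 5)*(t - 1)*(t + 1) = 0. The curves meet at t = -1, 1, 5.
On [-1, 1], w = 3*t**3 - 15*t**2 - 4*t + 11 is on top; that piece has area ∫[-1,1] (3*t**3 - 15*t**2 - 3*t + 15) dt = 20.
On [1, 5], w = -t - 4 is on top; that piece has area ∫[1,5] (-(3*t**3 - 15*t**2 - 3*t + 15)) dt = 128.
Total enclosed area = 20 + 128 = 148.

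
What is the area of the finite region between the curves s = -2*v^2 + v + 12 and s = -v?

125/3

Both boundary curves give s as a function of v, so integrate with respect to v. Setting them equal: -2*v^2 + 2*v + 12 = 0, i.e. -2*(v - 3)*(v + 2) = 0, so they meet at v = -2, 3.
For v in [-2, 3], s = -2*v^2 + v + 12 is on the right; area = ∫[-2,3] (-2*v^2 + 2*v + 12) dv = 125/3.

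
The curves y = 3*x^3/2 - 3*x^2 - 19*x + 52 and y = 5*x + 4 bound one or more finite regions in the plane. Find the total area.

284

Set the curves equal: 3*x^3/2 - 3*x^2 - 19*x + 52 = 5*x + 4, so 3*x^3/2 - 3*x^2 - 24*x + 48 = 0, which factors as 3*(x - 4)*(x - 2)*(x + 4)/2 = 0. The curves meet at x = -4, 2, 4.
On [-4, 2], y = 3*x^3/2 - 3*x^2 - 19*x + 52 is on top; that piece has area ∫[-4,2] (3*x^3/2 - 3*x^2 - 24*x + 48) dx = 270.
On [2, 4], y = 5*x + 4 is on top; that piece has area ∫[2,4] (-(3*x^3/2 - 3*x^2 - 24*x + 48)) dx = 14.
Total enclosed area = 270 + 14 = 284.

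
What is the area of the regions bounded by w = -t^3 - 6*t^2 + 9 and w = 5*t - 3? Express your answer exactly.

Set the curves equal: -t^3 - 6*t^2 + 9 = 5*t - 3, so -t^3 - 6*t^2 - 5*t + 12 = 0, which factors as -(t - 1)*(t + 3)*(t + 4) = 0. The curves meet at t = -4, -3, 1.
On [-4, -3], w = 5*t - 3 is on top; that piece has area ∫[-4,-3] (-(-t^3 - 6*t^2 - 5*t + 12)) dt = 3/4.
On [-3, 1], w = -t^3 - 6*t^2 + 9 is on top; that piece has area ∫[-3,1] (-t^3 - 6*t^2 - 5*t + 12) dt = 32.
Total enclosed area = 3/4 + 32 = 131/4.

131/4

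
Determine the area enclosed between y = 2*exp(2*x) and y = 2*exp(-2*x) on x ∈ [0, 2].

On [0, 2], (2*exp(2*x)) - (2*exp(-2*x)) = 2*exp(2*x) - 2*exp(-2*x) is ≥ 0 throughout, so the area is a single integral of |2*exp(2*x) - 2*exp(-2*x)|.
∫[0,2] (2*exp(2*x) - 2*exp(-2*x)) dx = -2 + exp(-4) + exp(4).

-2 + exp(-4) + exp(4)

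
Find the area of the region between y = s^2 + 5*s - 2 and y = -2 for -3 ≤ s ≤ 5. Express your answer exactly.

353/3

The difference (s^2 + 5*s - 2) - (-2) = s^2 + 5*s changes sign at s = 0 inside [-3, 5], so split the integral there.
∫[-3,0] (s^2 + 5*s) ds = -27/2; the area of that piece is 27/2.
∫[0,5] (s^2 + 5*s) ds = 625/6.
Total area = 27/2 + 625/6 = 353/3.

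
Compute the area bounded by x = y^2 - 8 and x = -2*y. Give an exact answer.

Both boundary curves give x as a function of y, so integrate with respect to y. Setting them equal: y^2 + 2*y - 8 = 0, i.e. (y - 2)*(y + 4) = 0, so they meet at y = -4, 2.
For y in [-4, 2], x = y^2 - 8 is on the left; area = ∫[-4,2] (-(y^2 + 2*y - 8)) dy = 36.

36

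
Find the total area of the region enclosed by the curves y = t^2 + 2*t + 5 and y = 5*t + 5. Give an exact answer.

9/2

Set the curves equal: t^2 + 2*t + 5 = 5*t + 5, so t^2 - 3*t = 0, which factors as t*(t - 3) = 0. The curves meet at t = 0, 3.
On [0, 3], y = 5*t + 5 is on top; that piece has area ∫[0,3] (-(t^2 - 3*t)) dt = 9/2.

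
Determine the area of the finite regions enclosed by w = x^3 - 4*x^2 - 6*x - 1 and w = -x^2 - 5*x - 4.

8

Set the curves equal: x^3 - 4*x^2 - 6*x - 1 = -x^2 - 5*x - 4, so x^3 - 3*x^2 - x + 3 = 0, which factors as (x - 3)*(x - 1)*(x + 1) = 0. The curves meet at x = -1, 1, 3.
On [-1, 1], w = x^3 - 4*x^2 - 6*x - 1 is on top; that piece has area ∫[-1,1] (x^3 - 3*x^2 - x + 3) dx = 4.
On [1, 3], w = -x^2 - 5*x - 4 is on top; that piece has area ∫[1,3] (-(x^3 - 3*x^2 - x + 3)) dx = 4.
Total enclosed area = 4 + 4 = 8.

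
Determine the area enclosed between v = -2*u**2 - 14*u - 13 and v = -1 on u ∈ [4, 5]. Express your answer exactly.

347/3

On [4, 5], (-2*u**2 - 14*u - 13) - (-1) = -2*u**2 - 14*u - 12 is ≤ 0 throughout, so the area is a single integral of |-2*u**2 - 14*u - 12|.
∫[4,5] (-2*u**2 - 14*u - 12) du = -347/3; the area of that piece is 347/3.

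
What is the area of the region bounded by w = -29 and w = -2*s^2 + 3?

Set the curves equal: -29 = -2*s^2 + 3, so 2*s^2 - 32 = 0, which factors as 2*(s - 4)*(s + 4) = 0. The curves meet at s = -4, 4.
On [-4, 4], w = -2*s^2 + 3 is on top; that piece has area ∫[-4,4] (-(2*s^2 - 32)) ds = 512/3.

512/3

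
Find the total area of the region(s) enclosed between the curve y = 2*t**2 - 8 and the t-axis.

64/3

The curve meets the t-axis where 2*t**2 - 8 = 0, i.e. 2*(t - 2)*(t + 2) = 0, at t = -2, 2.
On [-2, 2] the curve lies below the axis; ∫[-2,2] (2*t**2 - 8) dt = -64/3, giving area 64/3.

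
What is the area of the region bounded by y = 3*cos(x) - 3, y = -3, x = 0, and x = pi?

The difference (3*cos(x) - 3) - (-3) = 3*cos(x) changes sign at x = pi/2 inside [0, pi], so split the integral there.
∫[0,pi/2] (3*cos(x)) dx = 3.
∫[pi/2,pi] (3*cos(x)) dx = -3; the area of that piece is 3.
Total area = 3 + 3 = 6.

6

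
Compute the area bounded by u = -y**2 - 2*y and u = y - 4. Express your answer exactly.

Both boundary curves give u as a function of y, so integrate with respect to y. Setting them equal: -y**2 - 3*y + 4 = 0, i.e. -(y - 1)*(y + 4) = 0, so they meet at y = -4, 1.
For y in [-4, 1], u = -y**2 - 2*y is on the right; area = ∫[-4,1] (-y**2 - 3*y + 4) dy = 125/6.

125/6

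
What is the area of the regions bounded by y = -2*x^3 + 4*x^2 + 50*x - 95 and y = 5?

Set the curves equal: -2*x^3 + 4*x^2 + 50*x - 95 = 5, so -2*x^3 + 4*x^2 + 50*x - 100 = 0, which factors as -2*(x - 5)*(x - 2)*(x + 5) = 0. The curves meet at x = -5, 2, 5.
On [-5, 2], y = 5 is on top; that piece has area ∫[-5,2] (-(-2*x^3 + 4*x^2 + 50*x - 100)) dx = 4459/6.
On [2, 5], y = -2*x^3 + 4*x^2 + 50*x - 95 is on top; that piece has area ∫[2,5] (-2*x^3 + 4*x^2 + 50*x - 100) dx = 153/2.
Total enclosed area = 4459/6 + 153/2 = 2459/3.

2459/3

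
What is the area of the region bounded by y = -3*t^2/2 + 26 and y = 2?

128

Set the curves equal: -3*t^2/2 + 26 = 2, so -3*t^2/2 + 24 = 0, which factors as -3*(t - 4)*(t + 4)/2 = 0. The curves meet at t = -4, 4.
On [-4, 4], y = -3*t^2/2 + 26 is on top; that piece has area ∫[-4,4] (-3*t^2/2 + 24) dt = 128.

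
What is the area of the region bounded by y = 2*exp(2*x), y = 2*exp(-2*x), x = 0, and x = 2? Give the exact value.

-2 + exp(-4) + exp(4)

On [0, 2], (2*exp(2*x)) - (2*exp(-2*x)) = 2*exp(2*x) - 2*exp(-2*x) is ≥ 0 throughout, so the area is a single integral of |2*exp(2*x) - 2*exp(-2*x)|.
∫[0,2] (2*exp(2*x) - 2*exp(-2*x)) dx = -2 + exp(-4) + exp(4).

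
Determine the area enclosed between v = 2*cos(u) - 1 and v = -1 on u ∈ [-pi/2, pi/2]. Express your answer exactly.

On [-pi/2, pi/2], (2*cos(u) - 1) - (-1) = 2*cos(u) is ≥ 0 throughout, so the area is a single integral of |2*cos(u)|.
∫[-pi/2,pi/2] (2*cos(u)) du = 4.

4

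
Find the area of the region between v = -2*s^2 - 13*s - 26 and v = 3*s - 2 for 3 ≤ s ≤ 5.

On [3, 5], (-2*s^2 - 13*s - 26) - (3*s - 2) = -2*s^2 - 16*s - 24 is ≤ 0 throughout, so the area is a single integral of |-2*s^2 - 16*s - 24|.
∫[3,5] (-2*s^2 - 16*s - 24) ds = -724/3; the area of that piece is 724/3.

724/3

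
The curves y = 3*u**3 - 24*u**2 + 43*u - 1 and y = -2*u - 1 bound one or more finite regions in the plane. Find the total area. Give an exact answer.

253/4

Set the curves equal: 3*u**3 - 24*u**2 + 43*u - 1 = -2*u - 1, so 3*u**3 - 24*u**2 + 45*u = 0, which factors as 3*u*(u - 5)*(u - 3) = 0. The curves meet at u = 0, 3, 5.
On [0, 3], y = 3*u**3 - 24*u**2 + 43*u - 1 is on top; that piece has area ∫[0,3] (3*u**3 - 24*u**2 + 45*u) du = 189/4.
On [3, 5], y = -2*u - 1 is on top; that piece has area ∫[3,5] (-(3*u**3 - 24*u**2 + 45*u)) du = 16.
Total enclosed area = 189/4 + 16 = 253/4.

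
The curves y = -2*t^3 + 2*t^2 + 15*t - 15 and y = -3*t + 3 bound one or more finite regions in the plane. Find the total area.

Set the curves equal: -2*t^3 + 2*t^2 + 15*t - 15 = -3*t + 3, so -2*t^3 + 2*t^2 + 18*t - 18 = 0, which factors as -2*(t - 3)*(t - 1)*(t + 3) = 0. The curves meet at t = -3, 1, 3.
On [-3, 1], y = -3*t + 3 is on top; that piece has area ∫[-3,1] (-(-2*t^3 + 2*t^2 + 18*t - 18)) dt = 256/3.
On [1, 3], y = -2*t^3 + 2*t^2 + 15*t - 15 is on top; that piece has area ∫[1,3] (-2*t^3 + 2*t^2 + 18*t - 18) dt = 40/3.
Total enclosed area = 256/3 + 40/3 = 296/3.

296/3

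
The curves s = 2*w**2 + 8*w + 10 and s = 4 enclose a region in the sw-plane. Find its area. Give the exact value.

Both boundary curves give s as a function of w, so integrate with respect to w. Setting them equal: 2*w**2 + 8*w + 6 = 0, i.e. 2*(w + 1)*(w + 3) = 0, so they meet at w = -3, -1.
For w in [-3, -1], s = 2*w**2 + 8*w + 10 is on the left; area = ∫[-3,-1] (-(2*w**2 + 8*w + 6)) dw = 8/3.

8/3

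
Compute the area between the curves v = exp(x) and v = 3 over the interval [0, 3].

-14 + 6*log(3) + exp(3)

The difference (exp(x)) - (3) = exp(x) - 3 changes sign at x = log(3) inside [0, 3], so split the integral there.
∫[0,log(3)] (exp(x) - 3) dx = 2 - log(27); the area of that piece is -2 + log(27).
∫[log(3),3] (exp(x) - 3) dx = -12 + 3*log(3) + exp(3).
Total area = (-2 + log(27)) + (-12 + 3*log(3) + exp(3)) = -14 + 6*log(3) + exp(3).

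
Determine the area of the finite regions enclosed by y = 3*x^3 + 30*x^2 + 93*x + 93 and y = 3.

37/4

Set the curves equal: 3*x^3 + 30*x^2 + 93*x + 93 = 3, so 3*x^3 + 30*x^2 + 93*x + 90 = 0, which factors as 3*(x + 2)*(x + 3)*(x + 5) = 0. The curves meet at x = -5, -3, -2.
On [-5, -3], y = 3*x^3 + 30*x^2 + 93*x + 93 is on top; that piece has area ∫[-5,-3] (3*x^3 + 30*x^2 + 93*x + 90) dx = 8.
On [-3, -2], y = 3 is on top; that piece has area ∫[-3,-2] (-(3*x^3 + 30*x^2 + 93*x + 90)) dx = 5/4.
Total enclosed area = 8 + 5/4 = 37/4.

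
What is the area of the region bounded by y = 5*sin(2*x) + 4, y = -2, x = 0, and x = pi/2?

5 + 3*pi

On [0, pi/2], (5*sin(2*x) + 4) - (-2) = 5*sin(2*x) + 6 is ≥ 0 throughout, so the area is a single integral of |5*sin(2*x) + 6|.
∫[0,pi/2] (5*sin(2*x) + 6) dx = 5 + 3*pi.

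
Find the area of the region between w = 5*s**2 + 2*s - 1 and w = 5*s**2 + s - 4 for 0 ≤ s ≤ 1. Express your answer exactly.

7/2

On [0, 1], (5*s**2 + 2*s - 1) - (5*s**2 + s - 4) = s + 3 is ≥ 0 throughout, so the area is a single integral of |s + 3|.
∫[0,1] (s + 3) ds = 7/2.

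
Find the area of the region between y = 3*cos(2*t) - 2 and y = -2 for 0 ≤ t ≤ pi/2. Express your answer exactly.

The difference (3*cos(2*t) - 2) - (-2) = 3*cos(2*t) changes sign at t = pi/4 inside [0, pi/2], so split the integral there.
∫[0,pi/4] (3*cos(2*t)) dt = 3/2.
∫[pi/4,pi/2] (3*cos(2*t)) dt = -3/2; the area of that piece is 3/2.
Total area = 3/2 + 3/2 = 3.

3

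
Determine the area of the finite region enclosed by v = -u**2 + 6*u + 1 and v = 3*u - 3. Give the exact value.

Set the curves equal: -u**2 + 6*u + 1 = 3*u - 3, so -u**2 + 3*u + 4 = 0, which factors as -(u - 4)*(u + 1) = 0. The curves meet at u = -1, 4.
On [-1, 4], v = -u**2 + 6*u + 1 is on top; that piece has area ∫[-1,4] (-u**2 + 3*u + 4) du = 125/6.

125/6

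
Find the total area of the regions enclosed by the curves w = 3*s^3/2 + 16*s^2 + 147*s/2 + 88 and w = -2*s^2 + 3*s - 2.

Set the curves equal: 3*s^3/2 + 16*s^2 + 147*s/2 + 88 = -2*s^2 + 3*s - 2, so 3*s^3/2 + 18*s^2 + 141*s/2 + 90 = 0, which factors as 3*(s + 3)*(s + 4)*(s + 5)/2 = 0. The curves meet at s = -5, -4, -3.
On [-5, -4], w = 3*s^3/2 + 16*s^2 + 147*s/2 + 88 is on top; that piece has area ∫[-5,-4] (3*s^3/2 + 18*s^2 + 141*s/2 + 90) ds = 3/8.
On [-4, -3], w = -2*s^2 + 3*s - 2 is on top; that piece has area ∫[-4,-3] (-(3*s^3/2 + 18*s^2 + 141*s/2 + 90)) ds = 3/8.
Total enclosed area = 3/8 + 3/8 = 3/4.

3/4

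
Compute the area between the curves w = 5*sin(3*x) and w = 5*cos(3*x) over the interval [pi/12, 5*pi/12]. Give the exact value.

10*sqrt(2)/3

On [pi/12, 5*pi/12], (5*sin(3*x)) - (5*cos(3*x)) = 5*sin(3*x) - 5*cos(3*x) is ≥ 0 throughout, so the area is a single integral of |5*sin(3*x) - 5*cos(3*x)|.
∫[pi/12,5*pi/12] (5*sin(3*x) - 5*cos(3*x)) dx = 10*sqrt(2)/3.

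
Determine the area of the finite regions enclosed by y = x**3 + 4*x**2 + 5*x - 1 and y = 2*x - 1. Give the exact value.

37/12

Set the curves equal: x**3 + 4*x**2 + 5*x - 1 = 2*x - 1, so x**3 + 4*x**2 + 3*x = 0, which factors as x*(x + 1)*(x + 3) = 0. The curves meet at x = -3, -1, 0.
On [-3, -1], y = x**3 + 4*x**2 + 5*x - 1 is on top; that piece has area ∫[-3,-1] (x**3 + 4*x**2 + 3*x) dx = 8/3.
On [-1, 0], y = 2*x - 1 is on top; that piece has area ∫[-1,0] (-(x**3 + 4*x**2 + 3*x)) dx = 5/12.
Total enclosed area = 8/3 + 5/12 = 37/12.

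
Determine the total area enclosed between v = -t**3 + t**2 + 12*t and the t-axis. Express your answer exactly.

The curve meets the t-axis where -t**3 + t**2 + 12*t = 0, i.e. -t*(t - 4)*(t + 3) = 0, at t = -3, 0, 4.
On [-3, 0] the curve lies below the axis; ∫[-3,0] (-t**3 + t**2 + 12*t) dt = -99/4, giving area 99/4.
On [0, 4] the curve lies above the axis; ∫[0,4] (-t**3 + t**2 + 12*t) dt = 160/3, giving area 160/3.
Total area = 99/4 + 160/3 = 937/12.

937/12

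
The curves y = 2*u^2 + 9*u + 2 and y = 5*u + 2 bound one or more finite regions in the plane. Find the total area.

8/3

Set the curves equal: 2*u^2 + 9*u + 2 = 5*u + 2, so 2*u^2 + 4*u = 0, which factors as 2*u*(u + 2) = 0. The curves meet at u = -2, 0.
On [-2, 0], y = 5*u + 2 is on top; that piece has area ∫[-2,0] (-(2*u^2 + 4*u)) du = 8/3.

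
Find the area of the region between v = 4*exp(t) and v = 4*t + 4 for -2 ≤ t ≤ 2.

On [-2, 2], (4*exp(t)) - (4*t + 4) = -4*t + 4*exp(t) - 4 is ≥ 0 throughout, so the area is a single integral of |-4*t + 4*exp(t) - 4|.
∫[-2,2] (-4*t + 4*exp(t) - 4) dt = -16 - 4*exp(-2) + 4*exp(2).

-16 - 4*exp(-2) + 4*exp(2)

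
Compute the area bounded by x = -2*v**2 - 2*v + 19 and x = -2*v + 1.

Both boundary curves give x as a function of v, so integrate with respect to v. Setting them equal: -2*v**2 + 18 = 0, i.e. -2*(v - 3)*(v + 3) = 0, so they meet at v = -3, 3.
For v in [-3, 3], x = -2*v**2 - 2*v + 19 is on the right; area = ∫[-3,3] (-2*v**2 + 18) dv = 72.

72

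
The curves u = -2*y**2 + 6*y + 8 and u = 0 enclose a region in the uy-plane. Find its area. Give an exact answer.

125/3

Both boundary curves give u as a function of y, so integrate with respect to y. Setting them equal: -2*y**2 + 6*y + 8 = 0, i.e. -2*(y - 4)*(y + 1) = 0, so they meet at y = -1, 4.
For y in [-1, 4], u = -2*y**2 + 6*y + 8 is on the right; area = ∫[-1,4] (-2*y**2 + 6*y + 8) dy = 125/3.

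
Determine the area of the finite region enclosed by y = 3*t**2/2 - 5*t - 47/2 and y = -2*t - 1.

Set the curves equal: 3*t**2/2 - 5*t - 47/2 = -2*t - 1, so 3*t**2/2 - 3*t - 45/2 = 0, which factors as 3*(t - 5)*(t + 3)/2 = 0. The curves meet at t = -3, 5.
On [-3, 5], y = -2*t - 1 is on top; that piece has area ∫[-3,5] (-(3*t**2/2 - 3*t - 45/2)) dt = 128.

128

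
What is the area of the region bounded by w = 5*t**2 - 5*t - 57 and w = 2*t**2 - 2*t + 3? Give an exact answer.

Set the curves equal: 5*t**2 - 5*t - 57 = 2*t**2 - 2*t + 3, so 3*t**2 - 3*t - 60 = 0, which factors as 3*(t - 5)*(t + 4) = 0. The curves meet at t = -4, 5.
On [-4, 5], w = 2*t**2 - 2*t + 3 is on top; that piece has area ∫[-4,5] (-(3*t**2 - 3*t - 60)) dt = 729/2.

729/2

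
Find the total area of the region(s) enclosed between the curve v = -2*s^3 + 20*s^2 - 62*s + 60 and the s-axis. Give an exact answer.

The curve meets the s-axis where -2*s^3 + 20*s^2 - 62*s + 60 = 0, i.e. -2*(s - 5)*(s - 3)*(s - 2) = 0, at s = 2, 3, 5.
On [2, 3] the curve lies below the axis; ∫[2,3] (-2*s^3 + 20*s^2 - 62*s + 60) ds = -5/6, giving area 5/6.
On [3, 5] the curve lies above the axis; ∫[3,5] (-2*s^3 + 20*s^2 - 62*s + 60) ds = 16/3, giving area 16/3.
Total area = 5/6 + 16/3 = 37/6.

37/6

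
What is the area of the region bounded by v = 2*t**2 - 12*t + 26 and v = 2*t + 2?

1/3

Set the curves equal: 2*t**2 - 12*t + 26 = 2*t + 2, so 2*t**2 - 14*t + 24 = 0, which factors as 2*(t - 4)*(t - 3) = 0. The curves meet at t = 3, 4.
On [3, 4], v = 2*t + 2 is on top; that piece has area ∫[3,4] (-(2*t**2 - 14*t + 24)) dt = 1/3.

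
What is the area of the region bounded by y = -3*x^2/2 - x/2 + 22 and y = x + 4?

343/4

Set the curves equal: -3*x^2/2 - x/2 + 22 = x + 4, so -3*x^2/2 - 3*x/2 + 18 = 0, which factors as -3*(x - 3)*(x + 4)/2 = 0. The curves meet at x = -4, 3.
On [-4, 3], y = -3*x^2/2 - x/2 + 22 is on top; that piece has area ∫[-4,3] (-3*x^2/2 - 3*x/2 + 18) dx = 343/4.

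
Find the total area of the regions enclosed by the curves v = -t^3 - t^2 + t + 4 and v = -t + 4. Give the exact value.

Set the curves equal: -t^3 - t^2 + t + 4 = -t + 4, so -t^3 - t^2 + 2*t = 0, which factors as -t*(t - 1)*(t + 2) = 0. The curves meet at t = -2, 0, 1.
On [-2, 0], v = -t + 4 is on top; that piece has area ∫[-2,0] (-(-t^3 - t^2 + 2*t)) dt = 8/3.
On [0, 1], v = -t^3 - t^2 + t + 4 is on top; that piece has area ∫[0,1] (-t^3 - t^2 + 2*t) dt = 5/12.
Total enclosed area = 8/3 + 5/12 = 37/12.

37/12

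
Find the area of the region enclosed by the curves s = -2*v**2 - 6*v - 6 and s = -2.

Both boundary curves give s as a function of v, so integrate with respect to v. Setting them equal: -2*v**2 - 6*v - 4 = 0, i.e. -2*(v + 1)*(v + 2) = 0, so they meet at v = -2, -1.
For v in [-2, -1], s = -2*v**2 - 6*v - 6 is on the right; area = ∫[-2,-1] (-2*v**2 - 6*v - 4) dv = 1/3.

1/3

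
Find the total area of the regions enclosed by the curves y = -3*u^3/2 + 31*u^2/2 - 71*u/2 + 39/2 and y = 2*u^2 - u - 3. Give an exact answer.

12

Set the curves equal: -3*u^3/2 + 31*u^2/2 - 71*u/2 + 39/2 = 2*u^2 - u - 3, so -3*u^3/2 + 27*u^2/2 - 69*u/2 + 45/2 = 0, which factors as -3*(u - 5)*(u - 3)*(u - 1)/2 = 0. The curves meet at u = 1, 3, 5.
On [1, 3], y = 2*u^2 - u - 3 is on top; that piece has area ∫[1,3] (-(-3*u^3/2 + 27*u^2/2 - 69*u/2 + 45/2)) du = 6.
On [3, 5], y = -3*u^3/2 + 31*u^2/2 - 71*u/2 + 39/2 is on top; that piece has area ∫[3,5] (-3*u^3/2 + 27*u^2/2 - 69*u/2 + 45/2) du = 6.
Total enclosed area = 6 + 6 = 12.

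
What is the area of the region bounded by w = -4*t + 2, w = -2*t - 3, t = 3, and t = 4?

2

On [3, 4], (-4*t + 2) - (-2*t - 3) = -2*t + 5 is ≤ 0 throughout, so the area is a single integral of |-2*t + 5|.
∫[3,4] (-2*t + 5) dt = -2; the area of that piece is 2.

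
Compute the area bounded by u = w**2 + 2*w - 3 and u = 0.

Both boundary curves give u as a function of w, so integrate with respect to w. Setting them equal: w**2 + 2*w - 3 = 0, i.e. (w - 1)*(w + 3) = 0, so they meet at w = -3, 1.
For w in [-3, 1], u = w**2 + 2*w - 3 is on the left; area = ∫[-3,1] (-(w**2 + 2*w - 3)) dw = 32/3.

32/3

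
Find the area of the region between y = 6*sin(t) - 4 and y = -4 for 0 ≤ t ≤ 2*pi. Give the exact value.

The difference (6*sin(t) - 4) - (-4) = 6*sin(t) changes sign at t = pi inside [0, 2*pi], so split the integral there.
∫[0,pi] (6*sin(t)) dt = 12.
∫[pi,2*pi] (6*sin(t)) dt = -12; the area of that piece is 12.
Total area = 12 + 12 = 24.

24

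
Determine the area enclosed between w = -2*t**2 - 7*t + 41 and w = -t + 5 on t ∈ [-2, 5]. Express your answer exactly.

The difference (-2*t**2 - 7*t + 41) - (-t + 5) = -2*t**2 - 6*t + 36 changes sign at t = 3 inside [-2, 5], so split the integral there.
∫[-2,3] (-2*t**2 - 6*t + 36) dt = 425/3.
∫[3,5] (-2*t**2 - 6*t + 36) dt = -124/3; the area of that piece is 124/3.
Total area = 425/3 + 124/3 = 183.

183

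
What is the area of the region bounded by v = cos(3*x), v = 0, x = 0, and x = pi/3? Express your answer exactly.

The difference (cos(3*x)) - (0) = cos(3*x) changes sign at x = pi/6 inside [0, pi/3], so split the integral there.
∫[0,pi/6] (cos(3*x)) dx = 1/3.
∫[pi/6,pi/3] (cos(3*x)) dx = -1/3; the area of that piece is 1/3.
Total area = 1/3 + 1/3 = 2/3.

2/3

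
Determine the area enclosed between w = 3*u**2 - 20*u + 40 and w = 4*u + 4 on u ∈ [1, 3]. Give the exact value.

The difference (3*u**2 - 20*u + 40) - (4*u + 4) = 3*u**2 - 24*u + 36 changes sign at u = 2 inside [1, 3], so split the integral there.
∫[1,2] (3*u**2 - 24*u + 36) du = 7.
∫[2,3] (3*u**2 - 24*u + 36) du = -5; the area of that piece is 5.
Total area = 7 + 5 = 12.

12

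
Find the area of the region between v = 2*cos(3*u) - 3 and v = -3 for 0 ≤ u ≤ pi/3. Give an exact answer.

4/3

The difference (2*cos(3*u) - 3) - (-3) = 2*cos(3*u) changes sign at u = pi/6 inside [0, pi/3], so split the integral there.
∫[0,pi/6] (2*cos(3*u)) du = 2/3.
∫[pi/6,pi/3] (2*cos(3*u)) du = -2/3; the area of that piece is 2/3.
Total area = 2/3 + 2/3 = 4/3.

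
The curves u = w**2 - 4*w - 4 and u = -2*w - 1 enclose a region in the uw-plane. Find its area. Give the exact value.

Both boundary curves give u as a function of w, so integrate with respect to w. Setting them equal: w**2 - 2*w - 3 = 0, i.e. (w - 3)*(w + 1) = 0, so they meet at w = -1, 3.
For w in [-1, 3], u = w**2 - 4*w - 4 is on the left; area = ∫[-1,3] (-(w**2 - 2*w - 3)) dw = 32/3.

32/3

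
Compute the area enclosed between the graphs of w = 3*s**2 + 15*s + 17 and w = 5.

Set the curves equal: 3*s**2 + 15*s + 17 = 5, so 3*s**2 + 15*s + 12 = 0, which factors as 3*(s + 1)*(s + 4) = 0. The curves meet at s = -4, -1.
On [-4, -1], w = 5 is on top; that piece has area ∫[-4,-1] (-(3*s**2 + 15*s + 12)) ds = 27/2.

27/2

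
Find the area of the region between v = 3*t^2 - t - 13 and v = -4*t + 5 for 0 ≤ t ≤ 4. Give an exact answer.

60

The difference (3*t^2 - t - 13) - (-4*t + 5) = 3*t^2 + 3*t - 18 changes sign at t = 2 inside [0, 4], so split the integral there.
∫[0,2] (3*t^2 + 3*t - 18) dt = -22; the area of that piece is 22.
∫[2,4] (3*t^2 + 3*t - 18) dt = 38.
Total area = 22 + 38 = 60.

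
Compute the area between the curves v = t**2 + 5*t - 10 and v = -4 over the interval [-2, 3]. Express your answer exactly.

The difference (t**2 + 5*t - 10) - (-4) = t**2 + 5*t - 6 changes sign at t = 1 inside [-2, 3], so split the integral there.
∫[-2,1] (t**2 + 5*t - 6) dt = -45/2; the area of that piece is 45/2.
∫[1,3] (t**2 + 5*t - 6) dt = 50/3.
Total area = 45/2 + 50/3 = 235/6.

235/6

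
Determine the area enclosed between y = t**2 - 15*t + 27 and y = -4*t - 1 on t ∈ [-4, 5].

The difference (t**2 - 15*t + 27) - (-4*t - 1) = t**2 - 11*t + 28 changes sign at t = 4 inside [-4, 5], so split the integral there.
∫[-4,4] (t**2 - 11*t + 28) dt = 800/3.
∫[4,5] (t**2 - 11*t + 28) dt = -7/6; the area of that piece is 7/6.
Total area = 800/3 + 7/6 = 1607/6.

1607/6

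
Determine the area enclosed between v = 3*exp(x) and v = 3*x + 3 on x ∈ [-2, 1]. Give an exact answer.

-9/2 - 3*exp(-2) + 3*exp(1)

On [-2, 1], (3*exp(x)) - (3*x + 3) = -3*x + 3*exp(x) - 3 is ≥ 0 throughout, so the area is a single integral of |-3*x + 3*exp(x) - 3|.
∫[-2,1] (-3*x + 3*exp(x) - 3) dx = -9/2 - 3*exp(-2) + 3*exp(1).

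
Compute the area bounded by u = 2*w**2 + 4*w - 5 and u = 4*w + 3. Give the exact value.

Both boundary curves give u as a function of w, so integrate with respect to w. Setting them equal: 2*w**2 - 8 = 0, i.e. 2*(w - 2)*(w + 2) = 0, so they meet at w = -2, 2.
For w in [-2, 2], u = 2*w**2 + 4*w - 5 is on the left; area = ∫[-2,2] (-(2*w**2 - 8)) dw = 64/3.

64/3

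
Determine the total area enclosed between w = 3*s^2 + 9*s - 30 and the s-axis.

343/2

The curve meets the s-axis where 3*s^2 + 9*s - 30 = 0, i.e. 3*(s - 2)*(s + 5) = 0, at s = -5, 2.
On [-5, 2] the curve lies below the axis; ∫[-5,2] (3*s^2 + 9*s - 30) ds = -343/2, giving area 343/2.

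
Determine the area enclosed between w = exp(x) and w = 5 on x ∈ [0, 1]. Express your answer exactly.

6 - exp(1)

On [0, 1], (exp(x)) - (5) = exp(x) - 5 is ≤ 0 throughout, so the area is a single integral of |exp(x) - 5|.
∫[0,1] (exp(x) - 5) dx = -6 + exp(1); the area of that piece is 6 - exp(1).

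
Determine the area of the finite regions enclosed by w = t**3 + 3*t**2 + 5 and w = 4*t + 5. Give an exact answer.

Set the curves equal: t**3 + 3*t**2 + 5 = 4*t + 5, so t**3 + 3*t**2 - 4*t = 0, which factors as t*(t - 1)*(t + 4) = 0. The curves meet at t = -4, 0, 1.
On [-4, 0], w = t**3 + 3*t**2 + 5 is on top; that piece has area ∫[-4,0] (t**3 + 3*t**2 - 4*t) dt = 32.
On [0, 1], w = 4*t + 5 is on top; that piece has area ∫[0,1] (-(t**3 + 3*t**2 - 4*t)) dt = 3/4.
Total enclosed area = 32 + 3/4 = 131/4.

131/4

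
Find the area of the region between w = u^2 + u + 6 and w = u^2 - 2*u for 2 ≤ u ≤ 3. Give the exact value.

On [2, 3], (u^2 + u + 6) - (u^2 - 2*u) = 3*u + 6 is ≥ 0 throughout, so the area is a single integral of |3*u + 6|.
∫[2,3] (3*u + 6) du = 27/2.

27/2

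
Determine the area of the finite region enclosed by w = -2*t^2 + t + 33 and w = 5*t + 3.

Set the curves equal: -2*t^2 + t + 33 = 5*t + 3, so -2*t^2 - 4*t + 30 = 0, which factors as -2*(t - 3)*(t + 5) = 0. The curves meet at t = -5, 3.
On [-5, 3], w = -2*t^2 + t + 33 is on top; that piece has area ∫[-5,3] (-2*t^2 - 4*t + 30) dt = 512/3.

512/3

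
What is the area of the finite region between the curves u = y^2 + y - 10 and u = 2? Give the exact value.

343/6

Both boundary curves give u as a function of y, so integrate with respect to y. Setting them equal: y^2 + y - 12 = 0, i.e. (y - 3)*(y + 4) = 0, so they meet at y = -4, 3.
For y in [-4, 3], u = y^2 + y - 10 is on the left; area = ∫[-4,3] (-(y^2 + y - 12)) dy = 343/6.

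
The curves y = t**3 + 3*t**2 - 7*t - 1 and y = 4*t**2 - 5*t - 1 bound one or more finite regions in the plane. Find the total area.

Set the curves equal: t**3 + 3*t**2 - 7*t - 1 = 4*t**2 - 5*t - 1, so t**3 - t**2 - 2*t = 0, which factors as t*(t - 2)*(t + 1) = 0. The curves meet at t = -1, 0, 2.
On [-1, 0], y = t**3 + 3*t**2 - 7*t - 1 is on top; that piece has area ∫[-1,0] (t**3 - t**2 - 2*t) dt = 5/12.
On [0, 2], y = 4*t**2 - 5*t - 1 is on top; that piece has area ∫[0,2] (-(t**3 - t**2 - 2*t)) dt = 8/3.
Total enclosed area = 5/12 + 8/3 = 37/12.

37/12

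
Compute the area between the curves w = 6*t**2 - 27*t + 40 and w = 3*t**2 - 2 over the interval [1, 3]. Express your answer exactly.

The difference (6*t**2 - 27*t + 40) - (3*t**2 - 2) = 3*t**2 - 27*t + 42 changes sign at t = 2 inside [1, 3], so split the integral there.
∫[1,2] (3*t**2 - 27*t + 42) dt = 17/2.
∫[2,3] (3*t**2 - 27*t + 42) dt = -13/2; the area of that piece is 13/2.
Total area = 17/2 + 13/2 = 15.

15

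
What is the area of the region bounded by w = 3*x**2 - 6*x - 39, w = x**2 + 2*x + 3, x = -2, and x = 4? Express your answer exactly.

252

On [-2, 4], (3*x**2 - 6*x - 39) - (x**2 + 2*x + 3) = 2*x**2 - 8*x - 42 is ≤ 0 throughout, so the area is a single integral of |2*x**2 - 8*x - 42|.
∫[-2,4] (2*x**2 - 8*x - 42) dx = -252; the area of that piece is 252.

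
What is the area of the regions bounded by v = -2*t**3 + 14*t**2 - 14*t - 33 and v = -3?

296/3

Set the curves equal: -2*t**3 + 14*t**2 - 14*t - 33 = -3, so -2*t**3 + 14*t**2 - 14*t - 30 = 0, which factors as -2*(t - 5)*(t - 3)*(t + 1) = 0. The curves meet at t = -1, 3, 5.
On [-1, 3], v = -3 is on top; that piece has area ∫[-1,3] (-(-2*t**3 + 14*t**2 - 14*t - 30)) dt = 256/3.
On [3, 5], v = -2*t**3 + 14*t**2 - 14*t - 33 is on top; that piece has area ∫[3,5] (-2*t**3 + 14*t**2 - 14*t - 30) dt = 40/3.
Total enclosed area = 256/3 + 40/3 = 296/3.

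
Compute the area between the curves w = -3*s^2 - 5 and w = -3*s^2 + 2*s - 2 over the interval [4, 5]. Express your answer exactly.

On [4, 5], (-3*s^2 - 5) - (-3*s^2 + 2*s - 2) = -2*s - 3 is ≤ 0 throughout, so the area is a single integral of |-2*s - 3|.
∫[4,5] (-2*s - 3) ds = -12; the area of that piece is 12.

12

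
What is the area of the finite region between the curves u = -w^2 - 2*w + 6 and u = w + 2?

Both boundary curves give u as a function of w, so integrate with respect to w. Setting them equal: -w^2 - 3*w + 4 = 0, i.e. -(w - 1)*(w + 4) = 0, so they meet at w = -4, 1.
For w in [-4, 1], u = -w^2 - 2*w + 6 is on the right; area = ∫[-4,1] (-w^2 - 3*w + 4) dw = 125/6.

125/6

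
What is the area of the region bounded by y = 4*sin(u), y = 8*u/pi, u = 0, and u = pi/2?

On [0, pi/2], (4*sin(u)) - (8*u/pi) = -8*u/pi + 4*sin(u) is ≥ 0 throughout, so the area is a single integral of |-8*u/pi + 4*sin(u)|.
∫[0,pi/2] (-8*u/pi + 4*sin(u)) du = 4 - pi.

4 - pi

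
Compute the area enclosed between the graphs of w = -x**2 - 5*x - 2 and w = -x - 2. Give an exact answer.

Set the curves equal: -x**2 - 5*x - 2 = -x - 2, so -x**2 - 4*x = 0, which factors as -x*(x + 4) = 0. The curves meet at x = -4, 0.
On [-4, 0], w = -x**2 - 5*x - 2 is on top; that piece has area ∫[-4,0] (-x**2 - 4*x) dx = 32/3.

32/3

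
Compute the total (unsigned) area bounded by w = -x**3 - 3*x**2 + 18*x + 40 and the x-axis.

999/4

The curve meets the x-axis where -x**3 - 3*x**2 + 18*x + 40 = 0, i.e. -(x - 4)*(x + 2)*(x + 5) = 0, at x = -5, -2, 4.
On [-5, -2] the curve lies below the axis; ∫[-5,-2] (-x**3 - 3*x**2 + 18*x + 40) dx = -135/4, giving area 135/4.
On [-2, 4] the curve lies above the axis; ∫[-2,4] (-x**3 - 3*x**2 + 18*x + 40) dx = 216, giving area 216.
Total area = 135/4 + 216 = 999/4.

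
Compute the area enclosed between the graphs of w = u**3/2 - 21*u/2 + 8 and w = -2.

999/8

Set the curves equal: u**3/2 - 21*u/2 + 8 = -2, so u**3/2 - 21*u/2 + 10 = 0, which factors as (u - 4)*(u - 1)*(u + 5)/2 = 0. The curves meet at u = -5, 1, 4.
On [-5, 1], w = u**3/2 - 21*u/2 + 8 is on top; that piece has area ∫[-5,1] (u**3/2 - 21*u/2 + 10) du = 108.
On [1, 4], w = -2 is on top; that piece has area ∫[1,4] (-(u**3/2 - 21*u/2 + 10)) du = 135/8.
Total enclosed area = 108 + 135/8 = 999/8.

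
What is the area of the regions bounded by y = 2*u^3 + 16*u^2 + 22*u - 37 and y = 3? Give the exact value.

443/3

Set the curves equal: 2*u^3 + 16*u^2 + 22*u - 37 = 3, so 2*u^3 + 16*u^2 + 22*u - 40 = 0, which factors as 2*(u - 1)*(u + 4)*(u + 5) = 0. The curves meet at u = -5, -4, 1.
On [-5, -4], y = 2*u^3 + 16*u^2 + 22*u - 37 is on top; that piece has area ∫[-5,-4] (2*u^3 + 16*u^2 + 22*u - 40) du = 11/6.
On [-4, 1], y = 3 is on top; that piece has area ∫[-4,1] (-(2*u^3 + 16*u^2 + 22*u - 40)) du = 875/6.
Total enclosed area = 11/6 + 875/6 = 443/3.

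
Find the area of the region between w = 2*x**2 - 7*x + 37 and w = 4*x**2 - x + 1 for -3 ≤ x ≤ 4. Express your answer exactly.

The difference (2*x**2 - 7*x + 37) - (4*x**2 - x + 1) = -2*x**2 - 6*x + 36 changes sign at x = 3 inside [-3, 4], so split the integral there.
∫[-3,3] (-2*x**2 - 6*x + 36) dx = 180.
∫[3,4] (-2*x**2 - 6*x + 36) dx = -29/3; the area of that piece is 29/3.
Total area = 180 + 29/3 = 569/3.

569/3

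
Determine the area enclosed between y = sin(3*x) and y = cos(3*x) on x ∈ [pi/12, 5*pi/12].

2*sqrt(2)/3

On [pi/12, 5*pi/12], (sin(3*x)) - (cos(3*x)) = sin(3*x) - cos(3*x) is ≥ 0 throughout, so the area is a single integral of |sin(3*x) - cos(3*x)|.
∫[pi/12,5*pi/12] (sin(3*x) - cos(3*x)) dx = 2*sqrt(2)/3.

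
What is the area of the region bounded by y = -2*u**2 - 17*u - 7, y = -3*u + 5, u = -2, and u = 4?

The difference (-2*u**2 - 17*u - 7) - (-3*u + 5) = -2*u**2 - 14*u - 12 changes sign at u = -1 inside [-2, 4], so split the integral there.
∫[-2,-1] (-2*u**2 - 14*u - 12) du = 13/3.
∫[-1,4] (-2*u**2 - 14*u - 12) du = -625/3; the area of that piece is 625/3.
Total area = 13/3 + 625/3 = 638/3.

638/3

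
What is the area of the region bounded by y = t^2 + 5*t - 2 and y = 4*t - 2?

1/6

Set the curves equal: t^2 + 5*t - 2 = 4*t - 2, so t^2 + t = 0, which factors as t*(t + 1) = 0. The curves meet at t = -1, 0.
On [-1, 0], y = 4*t - 2 is on top; that piece has area ∫[-1,0] (-(t^2 + t)) dt = 1/6.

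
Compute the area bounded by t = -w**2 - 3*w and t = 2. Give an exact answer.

1/6

Both boundary curves give t as a function of w, so integrate with respect to w. Setting them equal: -w**2 - 3*w - 2 = 0, i.e. -(w + 1)*(w + 2) = 0, so they meet at w = -2, -1.
For w in [-2, -1], t = -w**2 - 3*w is on the right; area = ∫[-2,-1] (-w**2 - 3*w - 2) dw = 1/6.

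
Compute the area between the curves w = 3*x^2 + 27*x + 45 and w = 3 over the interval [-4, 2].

The difference (3*x^2 + 27*x + 45) - (3) = 3*x^2 + 27*x + 42 changes sign at x = -2 inside [-4, 2], so split the integral there.
∫[-4,-2] (3*x^2 + 27*x + 42) dx = -22; the area of that piece is 22.
∫[-2,2] (3*x^2 + 27*x + 42) dx = 184.
Total area = 22 + 184 = 206.

206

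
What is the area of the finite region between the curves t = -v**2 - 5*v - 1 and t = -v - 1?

Both boundary curves give t as a function of v, so integrate with respect to v. Setting them equal: -v**2 - 4*v = 0, i.e. -v*(v + 4) = 0, so they meet at v = -4, 0.
For v in [-4, 0], t = -v**2 - 5*v - 1 is on the right; area = ∫[-4,0] (-v**2 - 4*v) dv = 32/3.

32/3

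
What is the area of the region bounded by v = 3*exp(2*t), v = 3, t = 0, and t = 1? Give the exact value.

On [0, 1], (3*exp(2*t)) - (3) = 3*exp(2*t) - 3 is ≥ 0 throughout, so the area is a single integral of |3*exp(2*t) - 3|.
∫[0,1] (3*exp(2*t) - 3) dt = -9/2 + 3*exp(2)/2.

-9/2 + 3*exp(2)/2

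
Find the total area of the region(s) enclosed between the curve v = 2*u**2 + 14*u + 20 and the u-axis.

The curve meets the u-axis where 2*u**2 + 14*u + 20 = 0, i.e. 2*(u + 2)*(u + 5) = 0, at u = -5, -2.
On [-5, -2] the curve lies below the axis; ∫[-5,-2] (2*u**2 + 14*u + 20) du = -9, giving area 9.

9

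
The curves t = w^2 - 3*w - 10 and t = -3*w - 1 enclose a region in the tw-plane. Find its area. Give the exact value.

Both boundary curves give t as a function of w, so integrate with respect to w. Setting them equal: w^2 - 9 = 0, i.e. (w - 3)*(w + 3) = 0, so they meet at w = -3, 3.
For w in [-3, 3], t = w^2 - 3*w - 10 is on the left; area = ∫[-3,3] (-(w^2 - 9)) dw = 36.

36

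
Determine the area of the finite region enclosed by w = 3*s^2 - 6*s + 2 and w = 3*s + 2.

Set the curves equal: 3*s^2 - 6*s + 2 = 3*s + 2, so 3*s^2 - 9*s = 0, which factors as 3*s*(s - 3) = 0. The curves meet at s = 0, 3.
On [0, 3], w = 3*s + 2 is on top; that piece has area ∫[0,3] (-(3*s^2 - 9*s)) ds = 27/2.

27/2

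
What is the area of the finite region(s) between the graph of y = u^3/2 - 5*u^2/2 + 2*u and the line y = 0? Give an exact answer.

71/12

The curve meets the u-axis where u^3/2 - 5*u^2/2 + 2*u = 0, i.e. u*(u - 4)*(u - 1)/2 = 0, at u = 0, 1, 4.
On [0, 1] the curve lies above the axis; ∫[0,1] (u^3/2 - 5*u^2/2 + 2*u) du = 7/24, giving area 7/24.
On [1, 4] the curve lies below the axis; ∫[1,4] (u^3/2 - 5*u^2/2 + 2*u) du = -45/8, giving area 45/8.
Total area = 7/24 + 45/8 = 71/12.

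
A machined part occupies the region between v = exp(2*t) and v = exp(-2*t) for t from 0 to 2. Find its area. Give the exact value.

-1 + exp(-4)/2 + exp(4)/2

On [0, 2], (exp(2*t)) - (exp(-2*t)) = exp(2*t) - exp(-2*t) is ≥ 0 throughout, so the area is a single integral of |exp(2*t) - exp(-2*t)|.
∫[0,2] (exp(2*t) - exp(-2*t)) dt = -1 + exp(-4)/2 + exp(4)/2.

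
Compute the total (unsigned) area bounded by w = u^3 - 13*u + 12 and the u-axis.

407/4

The curve meets the u-axis where u^3 - 13*u + 12 = 0, i.e. (u - 3)*(u - 1)*(u + 4) = 0, at u = -4, 1, 3.
On [-4, 1] the curve lies above the axis; ∫[-4,1] (u^3 - 13*u + 12) du = 375/4, giving area 375/4.
On [1, 3] the curve lies below the axis; ∫[1,3] (u^3 - 13*u + 12) du = -8, giving area 8.
Total area = 375/4 + 8 = 407/4.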